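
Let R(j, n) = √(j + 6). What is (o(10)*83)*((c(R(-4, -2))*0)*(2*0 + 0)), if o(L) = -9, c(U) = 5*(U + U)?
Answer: 0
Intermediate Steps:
R(j, n) = √(6 + j)
c(U) = 10*U (c(U) = 5*(2*U) = 10*U)
(o(10)*83)*((c(R(-4, -2))*0)*(2*0 + 0)) = (-9*83)*(((10*√(6 - 4))*0)*(2*0 + 0)) = -747*(10*√2)*0*(0 + 0) = -0*0 = -747*0 = 0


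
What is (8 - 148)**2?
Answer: 19600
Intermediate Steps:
(8 - 148)**2 = (-140)**2 = 19600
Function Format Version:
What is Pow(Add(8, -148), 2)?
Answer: 19600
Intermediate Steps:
Pow(Add(8, -148), 2) = Pow(-140, 2) = 19600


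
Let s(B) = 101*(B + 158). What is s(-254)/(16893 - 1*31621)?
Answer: 1212/1841 ≈ 0.65834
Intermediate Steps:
s(B) = 15958 + 101*B (s(B) = 101*(158 + B) = 15958 + 101*B)
s(-254)/(16893 - 1*31621) = (15958 + 101*(-254))/(16893 - 1*31621) = (15958 - 25654)/(16893 - 31621) = -9696/(-14728) = -9696*(-1/14728) = 1212/1841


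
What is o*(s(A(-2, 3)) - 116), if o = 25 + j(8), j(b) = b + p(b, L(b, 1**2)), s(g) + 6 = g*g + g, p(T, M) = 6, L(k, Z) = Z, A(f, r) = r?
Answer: -4290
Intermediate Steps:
s(g) = -6 + g + g**2 (s(g) = -6 + (g*g + g) = -6 + (g**2 + g) = -6 + (g + g**2) = -6 + g + g**2)
j(b) = 6 + b (j(b) = b + 6 = 6 + b)
o = 39 (o = 25 + (6 + 8) = 25 + 14 = 39)
o*(s(A(-2, 3)) - 116) = 39*((-6 + 3 + 3**2) - 116) = 39*((-6 + 3 + 9) - 116) = 39*(6 - 116) = 39*(-110) = -4290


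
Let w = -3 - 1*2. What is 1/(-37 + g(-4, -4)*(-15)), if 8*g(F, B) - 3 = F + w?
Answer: -4/103 ≈ -0.038835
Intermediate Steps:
w = -5 (w = -3 - 2 = -5)
g(F, B) = -¼ + F/8 (g(F, B) = 3/8 + (F - 5)/8 = 3/8 + (-5 + F)/8 = 3/8 + (-5/8 + F/8) = -¼ + F/8)
1/(-37 + g(-4, -4)*(-15)) = 1/(-37 + (-¼ + (⅛)*(-4))*(-15)) = 1/(-37 + (-¼ - ½)*(-15)) = 1/(-37 - ¾*(-15)) = 1/(-37 + 45/4) = 1/(-103/4) = -4/103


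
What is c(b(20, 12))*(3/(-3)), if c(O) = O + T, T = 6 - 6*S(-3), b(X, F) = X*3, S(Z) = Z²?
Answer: -12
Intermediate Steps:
b(X, F) = 3*X
T = -48 (T = 6 - 6*(-3)² = 6 - 6*9 = 6 - 54 = -48)
c(O) = -48 + O (c(O) = O - 48 = -48 + O)
c(b(20, 12))*(3/(-3)) = (-48 + 3*20)*(3/(-3)) = (-48 + 60)*(3*(-⅓)) = 12*(-1) = -12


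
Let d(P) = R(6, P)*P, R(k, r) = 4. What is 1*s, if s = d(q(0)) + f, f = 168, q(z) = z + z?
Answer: 168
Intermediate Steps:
q(z) = 2*z
d(P) = 4*P
s = 168 (s = 4*(2*0) + 168 = 4*0 + 168 = 0 + 168 = 168)
1*s = 1*168 = 168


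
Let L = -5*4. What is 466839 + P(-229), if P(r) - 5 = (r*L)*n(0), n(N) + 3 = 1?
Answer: 457684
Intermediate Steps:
L = -20
n(N) = -2 (n(N) = -3 + 1 = -2)
P(r) = 5 + 40*r (P(r) = 5 + (r*(-20))*(-2) = 5 - 20*r*(-2) = 5 + 40*r)
466839 + P(-229) = 466839 + (5 + 40*(-229)) = 466839 + (5 - 9160) = 466839 - 9155 = 457684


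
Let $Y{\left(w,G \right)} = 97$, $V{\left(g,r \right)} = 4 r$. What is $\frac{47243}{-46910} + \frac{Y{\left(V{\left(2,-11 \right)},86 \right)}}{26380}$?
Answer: $- \frac{124172007}{123748580} \approx -1.0034$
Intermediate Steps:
$\frac{47243}{-46910} + \frac{Y{\left(V{\left(2,-11 \right)},86 \right)}}{26380} = \frac{47243}{-46910} + \frac{97}{26380} = 47243 \left(- \frac{1}{46910}\right) + 97 \cdot \frac{1}{26380} = - \frac{47243}{46910} + \frac{97}{26380} = - \frac{124172007}{123748580}$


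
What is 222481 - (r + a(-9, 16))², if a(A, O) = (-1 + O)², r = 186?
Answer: 53560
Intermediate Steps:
222481 - (r + a(-9, 16))² = 222481 - (186 + (-1 + 16)²)² = 222481 - (186 + 15²)² = 222481 - (186 + 225)² = 222481 - 1*411² = 222481 - 1*168921 = 222481 - 168921 = 53560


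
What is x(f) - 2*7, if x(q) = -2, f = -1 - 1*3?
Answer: -16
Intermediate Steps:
f = -4 (f = -1 - 3 = -4)
x(f) - 2*7 = -2 - 2*7 = -2 - 14 = -16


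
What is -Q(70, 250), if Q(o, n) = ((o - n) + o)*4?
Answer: 440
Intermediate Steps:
Q(o, n) = -4*n + 8*o (Q(o, n) = (-n + 2*o)*4 = -4*n + 8*o)
-Q(70, 250) = -(-4*250 + 8*70) = -(-1000 + 560) = -1*(-440) = 440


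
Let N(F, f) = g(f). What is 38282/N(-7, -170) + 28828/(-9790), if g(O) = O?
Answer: -18984077/83215 ≈ -228.13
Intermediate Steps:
N(F, f) = f
38282/N(-7, -170) + 28828/(-9790) = 38282/(-170) + 28828/(-9790) = 38282*(-1/170) + 28828*(-1/9790) = -19141/85 - 14414/4895 = -18984077/83215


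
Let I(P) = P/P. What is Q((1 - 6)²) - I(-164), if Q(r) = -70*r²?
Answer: -43751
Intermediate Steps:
I(P) = 1
Q((1 - 6)²) - I(-164) = -70*(1 - 6)⁴ - 1*1 = -70*((-5)²)² - 1 = -70*25² - 1 = -70*625 - 1 = -43750 - 1 = -43751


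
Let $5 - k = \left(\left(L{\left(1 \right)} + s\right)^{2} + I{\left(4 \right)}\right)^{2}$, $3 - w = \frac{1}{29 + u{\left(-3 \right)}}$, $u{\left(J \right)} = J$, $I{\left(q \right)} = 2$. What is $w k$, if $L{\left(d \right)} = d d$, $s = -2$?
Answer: $- \frac{154}{13} \approx -11.846$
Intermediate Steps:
$L{\left(d \right)} = d^{2}$
$w = \frac{77}{26}$ ($w = 3 - \frac{1}{29 - 3} = 3 - \frac{1}{26} = \frac{77}{26} \approx 2.9615$)
$k = -4$ ($k = 5 - \left(\left(1^{2} - 2\right)^{2} + 2\right)^{2} = 5 - \left(\left(1 - 2\right)^{2} + 2\right)^{2} = 5 - \left(\left(-1\right)^{2} + 2\right)^{2} = 5 - \left(1 + 2\right)^{2} = 5 - 3^{2} = 5 - 9 = -4$)
$w k = \frac{77}{26} \left(-4\right) = - \frac{154}{13}$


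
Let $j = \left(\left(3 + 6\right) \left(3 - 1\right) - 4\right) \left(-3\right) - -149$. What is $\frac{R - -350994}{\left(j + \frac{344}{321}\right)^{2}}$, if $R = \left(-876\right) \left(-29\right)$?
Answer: $\frac{38784426318}{1203465481} \approx 32.227$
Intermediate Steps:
$R = 25404$
$j = 107$ ($j = \left(9 \cdot 2 - 4\right) \left(-3\right) + 149 = \left(18 - 4\right) \left(-3\right) + 149 = 14 \left(-3\right) + 149 = -42 + 149 = 107$)
$\frac{R - -350994}{\left(j + \frac{344}{321}\right)^{2}} = \frac{25404 - -350994}{\left(107 + \frac{344}{321}\right)^{2}} = \frac{25404 + 350994}{\left(107 + 344 \cdot \frac{1}{321}\right)^{2}} = \frac{376398}{\left(107 + \frac{344}{321}\right)^{2}} = \frac{376398}{\left(\frac{34691}{321}\right)^{2}} = \frac{376398}{\frac{1203465481}{103041}} = 376398 \cdot \frac{103041}{1203465481} = \frac{38784426318}{1203465481}$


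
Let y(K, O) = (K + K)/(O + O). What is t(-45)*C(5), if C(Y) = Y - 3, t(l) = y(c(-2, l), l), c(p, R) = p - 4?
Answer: 4/15 ≈ 0.26667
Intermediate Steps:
c(p, R) = -4 + p
y(K, O) = K/O (y(K, O) = (2*K)/((2*O)) = (2*K)*(1/(2*O)) = K/O)
t(l) = -6/l (t(l) = (-4 - 2)/l = -6/l)
C(Y) = -3 + Y
t(-45)*C(5) = (-6/(-45))*(-3 + 5) = -6*(-1/45)*2 = (2/15)*2 = 4/15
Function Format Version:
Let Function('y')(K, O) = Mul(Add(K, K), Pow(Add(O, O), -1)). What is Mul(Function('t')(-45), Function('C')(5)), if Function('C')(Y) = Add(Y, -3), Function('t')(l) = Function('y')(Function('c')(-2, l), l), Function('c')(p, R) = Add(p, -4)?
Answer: Rational(4, 15) ≈ 0.26667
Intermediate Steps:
Function('c')(p, R) = Add(-4, p)
Function('y')(K, O) = Mul(K, Pow(O, -1)) (Function('y')(K, O) = Mul(Mul(2, K), Pow(Mul(2, O), -1)) = Mul(Mul(2, K), Mul(Rational(1, 2), Pow(O, -1))) = Mul(K, Pow(O, -1)))
Function('t')(l) = Mul(-6, Pow(l, -1)) (Function('t')(l) = Mul(Add(-4, -2), Pow(l, -1)) = Mul(-6, Pow(l, -1)))
Function('C')(Y) = Add(-3, Y)
Mul(Function('t')(-45), Function('C')(5)) = Mul(Mul(-6, Pow(-45, -1)), Add(-3, 5)) = Mul(Mul(-6, Rational(-1, 45)), 2) = Mul(Rational(2, 15), 2) = Rational(4, 15)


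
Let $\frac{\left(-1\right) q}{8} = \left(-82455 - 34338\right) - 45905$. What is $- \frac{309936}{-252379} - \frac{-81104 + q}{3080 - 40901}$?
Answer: $\frac{319745611376}{9545226159} \approx 33.498$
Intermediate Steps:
$q = 1301584$ ($q = - 8 \left(\left(-82455 - 34338\right) - 45905\right) = - 8 \left(-116793 - 45905\right) = \left(-8\right) \left(-162698\right) = 1301584$)
$- \frac{309936}{-252379} - \frac{-81104 + q}{3080 - 40901} = - \frac{309936}{-252379} - \frac{-81104 + 1301584}{3080 - 40901} = \left(-309936\right) \left(- \frac{1}{252379}\right) - \frac{1220480}{-37821} = \frac{309936}{252379} - 1220480 \left(- \frac{1}{37821}\right) = \frac{309936}{252379} - - \frac{1220480}{37821} = \frac{309936}{252379} + \frac{1220480}{37821} = \frac{319745611376}{9545226159}$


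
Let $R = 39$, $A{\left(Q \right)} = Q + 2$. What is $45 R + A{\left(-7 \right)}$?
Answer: $1750$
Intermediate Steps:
$A{\left(Q \right)} = 2 + Q$
$45 R + A{\left(-7 \right)} = 45 \cdot 39 + \left(2 - 7\right) = 1755 - 5 = 1750$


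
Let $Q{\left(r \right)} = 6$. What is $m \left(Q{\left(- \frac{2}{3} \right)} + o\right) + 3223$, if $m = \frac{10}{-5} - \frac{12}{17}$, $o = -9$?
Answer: $\frac{54929}{17} \approx 3231.1$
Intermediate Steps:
$m = - \frac{46}{17}$ ($m = 10 \left(- \frac{1}{5}\right) - \frac{12}{17} = -2 - \frac{12}{17} = - \frac{46}{17} \approx -2.7059$)
$m \left(Q{\left(- \frac{2}{3} \right)} + o\right) + 3223 = - \frac{46 \left(6 - 9\right)}{17} + 3223 = \left(- \frac{46}{17}\right) \left(-3\right) + 3223 = \frac{138}{17} + 3223 = \frac{54929}{17}$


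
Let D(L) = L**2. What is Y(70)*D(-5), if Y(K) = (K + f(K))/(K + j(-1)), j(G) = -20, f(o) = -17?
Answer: 53/2 ≈ 26.500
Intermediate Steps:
Y(K) = (-17 + K)/(-20 + K) (Y(K) = (K - 17)/(K - 20) = (-17 + K)/(-20 + K))
Y(70)*D(-5) = ((-17 + 70)/(-20 + 70))*(-5)**2 = (53/50)*25 = 53/2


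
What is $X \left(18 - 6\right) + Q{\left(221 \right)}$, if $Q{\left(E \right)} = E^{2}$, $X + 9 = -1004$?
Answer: $36685$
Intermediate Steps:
$X = -1013$ ($X = -9 - 1004 = -1013$)
$X \left(18 - 6\right) + Q{\left(221 \right)} = - 1013 \left(18 - 6\right) + 221^{2} = - 1013 \left(18 - 6\right) + 48841 = \left(-1013\right) 12 + 48841 = -12156 + 48841 = 36685$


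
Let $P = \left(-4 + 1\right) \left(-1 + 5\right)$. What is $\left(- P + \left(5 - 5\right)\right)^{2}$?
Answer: $144$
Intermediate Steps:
$P = -12$ ($P = \left(-3\right) 4 = -12$)
$\left(- P + \left(5 - 5\right)\right)^{2} = \left(\left(-1\right) \left(-12\right) + \left(5 - 5\right)\right)^{2} = \left(12 + \left(5 - 5\right)\right)^{2} = \left(12 + 0\right)^{2} = 12^{2} = 144$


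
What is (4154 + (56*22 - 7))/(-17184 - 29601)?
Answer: -1793/15595 ≈ -0.11497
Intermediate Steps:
(4154 + (56*22 - 7))/(-17184 - 29601) = (4154 + (1232 - 7))/(-46785) = (4154 + 1225)*(-1/46785) = 5379*(-1/46785) = -1793/15595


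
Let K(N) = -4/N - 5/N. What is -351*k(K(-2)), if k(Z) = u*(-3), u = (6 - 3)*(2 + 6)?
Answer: 25272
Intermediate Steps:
K(N) = -9/N
u = 24 (u = 3*8 = 24)
k(Z) = -72 (k(Z) = 24*(-3) = -72)
-351*k(K(-2)) = -351*(-72) = 25272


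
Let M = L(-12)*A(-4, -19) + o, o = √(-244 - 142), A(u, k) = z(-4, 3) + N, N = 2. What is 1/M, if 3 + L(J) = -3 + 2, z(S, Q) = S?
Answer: 4/225 - I*√386/450 ≈ 0.017778 - 0.04366*I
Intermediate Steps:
L(J) = -4 (L(J) = -3 + (-3 + 2) = -3 - 1 = -4)
A(u, k) = -2 (A(u, k) = -4 + 2 = -2)
o = I*√386 (o = √(-386) = I*√386 ≈ 19.647*I)
M = 8 + I*√386 (M = -4*(-2) + I*√386 = 8 + I*√386 ≈ 8.0 + 19.647*I)
1/M = 1/(8 + I*√386)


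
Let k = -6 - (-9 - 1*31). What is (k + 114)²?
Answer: 21904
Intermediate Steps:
k = 34 (k = -6 - (-9 - 31) = -6 - 1*(-40) = -6 + 40 = 34)
(k + 114)² = (34 + 114)² = 148² = 21904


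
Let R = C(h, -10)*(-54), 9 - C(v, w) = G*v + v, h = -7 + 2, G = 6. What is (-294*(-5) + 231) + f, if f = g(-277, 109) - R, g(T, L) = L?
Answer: 4186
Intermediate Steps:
h = -5
C(v, w) = 9 - 7*v (C(v, w) = 9 - (6*v + v) = 9 - 7*v)
R = -2376 (R = (9 - 7*(-5))*(-54) = (9 + 35)*(-54) = 44*(-54) = -2376)
f = 2485 (f = 109 - 1*(-2376) = 109 + 2376 = 2485)
(-294*(-5) + 231) + f = (-294*(-5) + 231) + 2485 = (1470 + 231) + 2485 = 1701 + 2485 = 4186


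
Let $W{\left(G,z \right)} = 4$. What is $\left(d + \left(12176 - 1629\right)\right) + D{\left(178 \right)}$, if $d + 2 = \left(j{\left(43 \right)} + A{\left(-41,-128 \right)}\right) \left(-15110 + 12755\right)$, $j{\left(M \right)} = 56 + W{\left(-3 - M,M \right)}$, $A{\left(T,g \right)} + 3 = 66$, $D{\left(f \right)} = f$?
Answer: $-278942$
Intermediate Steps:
$A{\left(T,g \right)} = 63$ ($A{\left(T,g \right)} = -3 + 66 = 63$)
$j{\left(M \right)} = 60$ ($j{\left(M \right)} = 56 + 4 = 60$)
$d = -289667$ ($d = -2 + \left(60 + 63\right) \left(-15110 + 12755\right) = -2 + 123 \left(-2355\right) = -2 - 289665 = -289667$)
$\left(d + \left(12176 - 1629\right)\right) + D{\left(178 \right)} = \left(-289667 + \left(12176 - 1629\right)\right) + 178 = \left(-289667 + 10547\right) + 178 = -279120 + 178 = -278942$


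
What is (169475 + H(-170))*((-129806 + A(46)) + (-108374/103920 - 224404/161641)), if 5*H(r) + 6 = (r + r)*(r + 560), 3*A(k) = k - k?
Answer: -779272374616436566723/41994331800 ≈ -1.8557e+10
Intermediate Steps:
A(k) = 0 (A(k) = (k - k)/3 = (⅓)*0 = 0)
H(r) = -6/5 + 2*r*(560 + r)/5 (H(r) = -6/5 + ((r + r)*(r + 560))/5 = -6/5 + ((2*r)*(560 + r))/5 = -6/5 + (2*r*(560 + r))/5 = -6/5 + 2*r*(560 + r)/5)
(169475 + H(-170))*((-129806 + A(46)) + (-108374/103920 - 224404/161641)) = (169475 + (-6/5 + 224*(-170) + (⅖)*(-170)²))*((-129806 + 0) + (-108374/103920 - 224404/161641)) = (169475 + (-6/5 - 38080 + (⅖)*28900))*(-129806 + (-108374*1/103920 - 224404*1/161641)) = (169475 + (-6/5 - 38080 + 11560))*(-129806 + (-54187/51960 - 224404/161641)) = (169475 - 132606/5)*(-129806 - 20418872707/8398866360) = (714769/5)*(-1090243665598867/8398866360) = -779272374616436566723/41994331800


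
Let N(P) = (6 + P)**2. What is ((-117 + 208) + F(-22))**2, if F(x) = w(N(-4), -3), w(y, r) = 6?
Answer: 9409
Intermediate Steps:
F(x) = 6
((-117 + 208) + F(-22))**2 = ((-117 + 208) + 6)**2 = (91 + 6)**2 = 97**2 = 9409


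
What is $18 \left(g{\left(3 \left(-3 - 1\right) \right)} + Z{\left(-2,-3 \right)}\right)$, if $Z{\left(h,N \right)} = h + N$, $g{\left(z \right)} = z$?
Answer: $-306$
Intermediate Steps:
$Z{\left(h,N \right)} = N + h$
$18 \left(g{\left(3 \left(-3 - 1\right) \right)} + Z{\left(-2,-3 \right)}\right) = 18 \left(3 \left(-3 - 1\right) - 5\right) = 18 \left(3 \left(-4\right) - 5\right) = 18 \left(-12 - 5\right) = 18 \left(-17\right) = -306$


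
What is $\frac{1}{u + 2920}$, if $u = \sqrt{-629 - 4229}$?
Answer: $\frac{1460}{4265629} - \frac{i \sqrt{4858}}{8531258} \approx 0.00034227 - 8.1699 \cdot 10^{-6} i$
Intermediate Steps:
$u = i \sqrt{4858}$ ($u = \sqrt{-4858} = i \sqrt{4858} \approx 69.699 i$)
$\frac{1}{u + 2920} = \frac{1}{i \sqrt{4858} + 2920} = \frac{1}{2920 + i \sqrt{4858}}$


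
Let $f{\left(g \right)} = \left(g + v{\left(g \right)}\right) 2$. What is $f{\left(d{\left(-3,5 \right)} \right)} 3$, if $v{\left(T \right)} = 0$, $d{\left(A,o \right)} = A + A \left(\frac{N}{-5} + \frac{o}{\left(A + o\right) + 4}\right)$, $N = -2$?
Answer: $- \frac{201}{5} \approx -40.2$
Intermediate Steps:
$d{\left(A,o \right)} = A + A \left(\frac{2}{5} + \frac{o}{4 + A + o}\right)$ ($d{\left(A,o \right)} = A + A \left(- \frac{2}{-5} + \frac{o}{\left(A + o\right) + 4}\right) = A + A \left(\left(-2\right) \left(- \frac{1}{5}\right) + \frac{o}{4 + A + o}\right) = A + A \left(\frac{2}{5} + \frac{o}{4 + A + o}\right)$)
$f{\left(g \right)} = 2 g$ ($f{\left(g \right)} = \left(g + 0\right) 2 = g 2 = 2 g$)
$f{\left(d{\left(-3,5 \right)} \right)} 3 = 2 \cdot \frac{1}{5} \left(-3\right) \frac{1}{4 - 3 + 5} \left(28 + 7 \left(-3\right) + 12 \cdot 5\right) 3 = 2 \cdot \frac{1}{5} \left(-3\right) \frac{1}{6} \left(28 - 21 + 60\right) 3 = 2 \cdot \frac{1}{5} \left(-3\right) \frac{1}{6} \cdot 67 \cdot 3 = 2 \left(- \frac{67}{10}\right) 3 = \left(- \frac{67}{5}\right) 3 = - \frac{201}{5}$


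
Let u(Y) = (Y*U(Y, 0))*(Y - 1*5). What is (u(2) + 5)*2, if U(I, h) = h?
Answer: 10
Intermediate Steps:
u(Y) = 0 (u(Y) = (Y*0)*(Y - 1*5) = 0*(Y - 5) = 0*(-5 + Y) = 0)
(u(2) + 5)*2 = (0 + 5)*2 = 5*2 = 10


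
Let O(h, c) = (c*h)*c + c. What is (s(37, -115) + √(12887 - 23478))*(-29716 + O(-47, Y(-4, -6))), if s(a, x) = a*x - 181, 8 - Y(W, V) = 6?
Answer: 132645272 - 29902*I*√10591 ≈ 1.3265e+8 - 3.0773e+6*I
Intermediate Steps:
Y(W, V) = 2 (Y(W, V) = 8 - 1*6 = 8 - 6 = 2)
O(h, c) = c + h*c² (O(h, c) = h*c² + c = c + h*c²)
s(a, x) = -181 + a*x
(s(37, -115) + √(12887 - 23478))*(-29716 + O(-47, Y(-4, -6))) = ((-181 + 37*(-115)) + √(12887 - 23478))*(-29716 + 2*(1 + 2*(-47))) = ((-181 - 4255) + √(-10591))*(-29716 + 2*(1 - 94)) = (-4436 + I*√10591)*(-29716 + 2*(-93)) = (-4436 + I*√10591)*(-29716 - 186) = (-4436 + I*√10591)*(-29902) = 132645272 - 29902*I*√10591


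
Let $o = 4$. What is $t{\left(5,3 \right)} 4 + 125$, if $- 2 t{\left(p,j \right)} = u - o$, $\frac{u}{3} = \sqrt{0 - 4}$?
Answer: $133 - 12 i \approx 133.0 - 12.0 i$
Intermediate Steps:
$u = 6 i$ ($u = 3 \sqrt{0 - 4} = 3 \sqrt{-4} = 3 \cdot 2 i = 6 i \approx 6.0 i$)
$t{\left(p,j \right)} = 2 - 3 i$ ($t{\left(p,j \right)} = - \frac{6 i - 4}{2} = - \frac{-4 + 6 i}{2} = 2 - 3 i$)
$t{\left(5,3 \right)} 4 + 125 = \left(2 - 3 i\right) 4 + 125 = \left(8 - 12 i\right) + 125 = 133 - 12 i$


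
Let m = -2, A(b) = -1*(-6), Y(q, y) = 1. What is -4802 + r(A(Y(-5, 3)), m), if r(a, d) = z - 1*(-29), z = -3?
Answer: -4776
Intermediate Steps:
A(b) = 6
r(a, d) = 26 (r(a, d) = -3 - 1*(-29) = -3 + 29 = 26)
-4802 + r(A(Y(-5, 3)), m) = -4802 + 26 = -4776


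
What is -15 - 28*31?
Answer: -883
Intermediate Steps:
-15 - 28*31 = -15 - 868 = -883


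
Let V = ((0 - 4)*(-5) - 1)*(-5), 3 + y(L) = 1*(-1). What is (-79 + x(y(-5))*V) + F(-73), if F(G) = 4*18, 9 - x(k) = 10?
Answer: 88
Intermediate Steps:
y(L) = -4 (y(L) = -3 + 1*(-1) = -3 - 1 = -4)
x(k) = -1 (x(k) = 9 - 1*10 = 9 - 10 = -1)
F(G) = 72
V = -95 (V = (-4*(-5) - 1)*(-5) = (20 - 1)*(-5) = 19*(-5) = -95)
(-79 + x(y(-5))*V) + F(-73) = (-79 - 1*(-95)) + 72 = (-79 + 95) + 72 = 16 + 72 = 88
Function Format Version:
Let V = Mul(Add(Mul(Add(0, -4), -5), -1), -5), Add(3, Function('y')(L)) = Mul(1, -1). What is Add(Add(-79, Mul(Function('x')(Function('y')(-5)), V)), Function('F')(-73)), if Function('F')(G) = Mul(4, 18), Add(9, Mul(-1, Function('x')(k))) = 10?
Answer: 88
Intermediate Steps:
Function('y')(L) = -4 (Function('y')(L) = Add(-3, Mul(1, -1)) = Add(-3, -1) = -4)
Function('x')(k) = -1 (Function('x')(k) = Add(9, Mul(-1, 10)) = Add(9, -10) = -1)
Function('F')(G) = 72
V = -95 (V = Mul(Add(Mul(-4, -5), -1), -5) = Mul(Add(20, -1), -5) = Mul(19, -5) = -95)
Add(Add(-79, Mul(Function('x')(Function('y')(-5)), V)), Function('F')(-73)) = Add(Add(-79, Mul(-1, -95)), 72) = Add(Add(-79, 95), 72) = Add(16, 72) = 88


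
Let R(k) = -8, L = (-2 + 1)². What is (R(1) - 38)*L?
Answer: -46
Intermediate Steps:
L = 1 (L = (-1)² = 1)
(R(1) - 38)*L = (-8 - 38)*1 = -46*1 = -46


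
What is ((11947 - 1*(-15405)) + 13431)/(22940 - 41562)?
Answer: -40783/18622 ≈ -2.1900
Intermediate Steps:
((11947 - 1*(-15405)) + 13431)/(22940 - 41562) = ((11947 + 15405) + 13431)/(-18622) = (27352 + 13431)*(-1/18622) = 40783*(-1/18622) = -40783/18622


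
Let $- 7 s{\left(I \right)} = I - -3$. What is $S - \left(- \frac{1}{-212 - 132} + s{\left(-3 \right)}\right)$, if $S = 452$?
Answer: $\frac{155487}{344} \approx 452.0$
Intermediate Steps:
$s{\left(I \right)} = - \frac{3}{7} - \frac{I}{7}$ ($s{\left(I \right)} = - \frac{I - -3}{7} = - \frac{I + 3}{7} = - \frac{3 + I}{7} = - \frac{3}{7} - \frac{I}{7}$)
$S - \left(- \frac{1}{-212 - 132} + s{\left(-3 \right)}\right) = 452 - \left(- \frac{3}{7} + \frac{3}{7} - \frac{1}{-212 - 132}\right) = 452 + \left(\frac{1}{-344} - \left(- \frac{3}{7} + \frac{3}{7}\right)\right) = 452 - \frac{1}{344} = \frac{155487}{344}$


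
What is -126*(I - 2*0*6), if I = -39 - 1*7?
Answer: 5796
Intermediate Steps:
I = -46 (I = -39 - 7 = -46)
-126*(I - 2*0*6) = -126*(-46 - 2*0*6) = -126*(-46 + 0*6) = -126*(-46 + 0) = -126*(-46) = 5796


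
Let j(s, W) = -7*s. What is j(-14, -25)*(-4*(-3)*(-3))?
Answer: -3528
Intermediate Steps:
j(-14, -25)*(-4*(-3)*(-3)) = (-7*(-14))*(-4*(-3)*(-3)) = 98*(12*(-3)) = 98*(-36) = -3528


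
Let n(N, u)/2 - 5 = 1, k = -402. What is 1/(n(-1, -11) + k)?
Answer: -1/390 ≈ -0.0025641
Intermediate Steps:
n(N, u) = 12 (n(N, u) = 10 + 2*1 = 10 + 2 = 12)
1/(n(-1, -11) + k) = 1/(12 - 402) = 1/(-390) = -1/390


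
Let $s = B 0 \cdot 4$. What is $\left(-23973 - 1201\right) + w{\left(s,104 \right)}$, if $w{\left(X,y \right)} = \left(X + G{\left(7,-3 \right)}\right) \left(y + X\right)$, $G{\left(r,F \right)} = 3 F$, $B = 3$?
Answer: $-26110$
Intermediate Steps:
$s = 0$ ($s = 3 \cdot 0 \cdot 4 = 0 \cdot 4 = 0$)
$w{\left(X,y \right)} = \left(-9 + X\right) \left(X + y\right)$ ($w{\left(X,y \right)} = \left(X + 3 \left(-3\right)\right) \left(y + X\right) = \left(X - 9\right) \left(X + y\right) = \left(-9 + X\right) \left(X + y\right)$)
$\left(-23973 - 1201\right) + w{\left(s,104 \right)} = \left(-23973 - 1201\right) + \left(0^{2} - 0 - 936 + 0 \cdot 104\right) = -25174 + \left(0 + 0 - 936 + 0\right) = -25174 - 936 = -26110$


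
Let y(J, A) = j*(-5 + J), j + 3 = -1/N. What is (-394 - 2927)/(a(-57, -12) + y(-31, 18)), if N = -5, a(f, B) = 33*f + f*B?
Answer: 615/203 ≈ 3.0296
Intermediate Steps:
a(f, B) = 33*f + B*f
j = -14/5 (j = -3 - 1/(-5) = -3 - 1*(-⅕) = -3 + ⅕ = -14/5 ≈ -2.8000)
y(J, A) = 14 - 14*J/5 (y(J, A) = -14*(-5 + J)/5 = 14 - 14*J/5)
(-394 - 2927)/(a(-57, -12) + y(-31, 18)) = (-394 - 2927)/(-57*(33 - 12) + (14 - 14/5*(-31))) = -3321/(-57*21 + (14 + 434/5)) = -3321/(-1197 + 504/5) = -3321/(-5481/5) = -3321*(-5/5481) = 615/203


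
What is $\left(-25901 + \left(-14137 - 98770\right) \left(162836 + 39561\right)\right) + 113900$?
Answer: $-22851950080$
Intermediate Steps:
$\left(-25901 + \left(-14137 - 98770\right) \left(162836 + 39561\right)\right) + 113900 = \left(-25901 - 22852038079\right) + 113900 = -22852063980 + 113900 = -22851950080$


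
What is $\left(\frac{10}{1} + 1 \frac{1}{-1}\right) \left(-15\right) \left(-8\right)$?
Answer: $1080$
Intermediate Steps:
$\left(\frac{10}{1} + 1 \frac{1}{-1}\right) \left(-15\right) \left(-8\right) = \left(10 \cdot 1 + 1 \left(-1\right)\right) \left(-15\right) \left(-8\right) = \left(10 - 1\right) \left(-15\right) \left(-8\right) = 9 \left(-15\right) \left(-8\right) = \left(-135\right) \left(-8\right) = 1080$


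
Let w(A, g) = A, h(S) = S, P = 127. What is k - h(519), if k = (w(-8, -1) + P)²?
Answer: 13642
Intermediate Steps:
k = 14161 (k = (-8 + 127)² = 119² = 14161)
k - h(519) = 14161 - 1*519 = 14161 - 519 = 13642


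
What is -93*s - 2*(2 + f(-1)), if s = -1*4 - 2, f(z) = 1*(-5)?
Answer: 564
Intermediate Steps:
f(z) = -5
s = -6 (s = -4 - 2 = -6)
-93*s - 2*(2 + f(-1)) = -93*(-6) - 2*(2 - 5) = 558 - 2*(-3) = 558 + 6 = 564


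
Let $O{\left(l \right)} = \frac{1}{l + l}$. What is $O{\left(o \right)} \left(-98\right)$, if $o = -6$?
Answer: $\frac{49}{6} \approx 8.1667$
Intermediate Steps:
$O{\left(l \right)} = \frac{1}{2 l}$
$O{\left(o \right)} \left(-98\right) = \frac{1}{2 \left(-6\right)} \left(-98\right) = \frac{1}{2} \left(- \frac{1}{6}\right) \left(-98\right) = \left(- \frac{1}{12}\right) \left(-98\right) = \frac{49}{6}$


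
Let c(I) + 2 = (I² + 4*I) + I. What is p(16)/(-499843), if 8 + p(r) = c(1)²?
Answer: -8/499843 ≈ -1.6005e-5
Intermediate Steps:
c(I) = -2 + I² + 5*I (c(I) = -2 + ((I² + 4*I) + I) = -2 + (I² + 5*I) = -2 + I² + 5*I)
p(r) = 8 (p(r) = -8 + (-2 + 1² + 5*1)² = -8 + (-2 + 1 + 5)² = -8 + 4² = -8 + 16 = 8)
p(16)/(-499843) = 8/(-499843) = 8*(-1/499843) = -8/499843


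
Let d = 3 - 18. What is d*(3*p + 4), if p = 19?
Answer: -915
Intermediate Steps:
d = -15
d*(3*p + 4) = -15*(3*19 + 4) = -15*(57 + 4) = -15*61 = -915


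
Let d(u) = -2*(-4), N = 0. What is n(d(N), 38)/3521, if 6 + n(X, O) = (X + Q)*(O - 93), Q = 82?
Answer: -708/503 ≈ -1.4076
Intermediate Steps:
d(u) = 8
n(X, O) = -6 + (-93 + O)*(82 + X) (n(X, O) = -6 + (X + 82)*(O - 93) = -6 + (82 + X)*(-93 + O) = -6 + (-93 + O)*(82 + X))
n(d(N), 38)/3521 = (-7632 - 93*8 + 82*38 + 38*8)/3521 = (-7632 - 744 + 3116 + 304)*(1/3521) = -4956*1/3521 = -708/503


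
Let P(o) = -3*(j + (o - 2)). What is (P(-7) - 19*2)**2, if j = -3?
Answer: 4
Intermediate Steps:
P(o) = 15 - 3*o (P(o) = -3*(-3 + (o - 2)) = -3*(-3 + (-2 + o)) = -3*(-5 + o) = 15 - 3*o)
(P(-7) - 19*2)**2 = ((15 - 3*(-7)) - 19*2)**2 = ((15 + 21) - 38)**2 = (36 - 38)**2 = (-2)**2 = 4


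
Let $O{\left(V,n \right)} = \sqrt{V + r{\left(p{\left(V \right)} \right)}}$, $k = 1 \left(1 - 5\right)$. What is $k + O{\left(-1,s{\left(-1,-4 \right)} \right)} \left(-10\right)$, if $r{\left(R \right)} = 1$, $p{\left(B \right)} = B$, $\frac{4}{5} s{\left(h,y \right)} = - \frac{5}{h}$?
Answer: $-4$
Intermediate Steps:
$s{\left(h,y \right)} = - \frac{25}{4 h}$ ($s{\left(h,y \right)} = \frac{5 \left(- \frac{5}{h}\right)}{4} = - \frac{25}{4 h}$)
$k = -4$ ($k = 1 \left(-4\right) = -4$)
$O{\left(V,n \right)} = \sqrt{1 + V}$ ($O{\left(V,n \right)} = \sqrt{V + 1} = \sqrt{1 + V}$)
$k + O{\left(-1,s{\left(-1,-4 \right)} \right)} \left(-10\right) = -4 + \sqrt{1 - 1} \left(-10\right) = -4 + \sqrt{0} \left(-10\right) = -4 + 0 \left(-10\right) = -4 + 0 = -4$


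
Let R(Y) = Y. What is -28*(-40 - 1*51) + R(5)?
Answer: 2553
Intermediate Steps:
-28*(-40 - 1*51) + R(5) = -28*(-40 - 1*51) + 5 = -28*(-40 - 51) + 5 = -28*(-91) + 5 = 2548 + 5 = 2553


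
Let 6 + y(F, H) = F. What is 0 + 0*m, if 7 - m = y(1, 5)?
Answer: 0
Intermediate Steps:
y(F, H) = -6 + F
m = 12 (m = 7 - (-6 + 1) = 7 - 1*(-5) = 7 + 5 = 12)
0 + 0*m = 0 + 0*12 = 0 + 0 = 0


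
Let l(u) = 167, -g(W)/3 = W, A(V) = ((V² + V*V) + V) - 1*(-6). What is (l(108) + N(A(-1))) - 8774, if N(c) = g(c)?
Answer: -8628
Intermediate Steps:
A(V) = 6 + V + 2*V² (A(V) = ((V² + V²) + V) + 6 = (2*V² + V) + 6 = (V + 2*V²) + 6 = 6 + V + 2*V²)
g(W) = -3*W
N(c) = -3*c
(l(108) + N(A(-1))) - 8774 = (167 - 3*(6 - 1 + 2*(-1)²)) - 8774 = (167 - 3*(6 - 1 + 2*1)) - 8774 = (167 - 3*(6 - 1 + 2)) - 8774 = (167 - 3*7) - 8774 = (167 - 21) - 8774 = 146 - 8774 = -8628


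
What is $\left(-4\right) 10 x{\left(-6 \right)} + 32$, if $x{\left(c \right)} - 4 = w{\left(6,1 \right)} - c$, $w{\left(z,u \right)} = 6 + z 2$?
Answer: $-1088$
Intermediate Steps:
$w{\left(z,u \right)} = 6 + 2 z$
$x{\left(c \right)} = 22 - c$ ($x{\left(c \right)} = 4 - \left(-18 + c\right) = 22 - c$)
$\left(-4\right) 10 x{\left(-6 \right)} + 32 = \left(-4\right) 10 \left(22 - -6\right) + 32 = - 40 \left(22 + 6\right) + 32 = \left(-40\right) 28 + 32 = -1120 + 32 = -1088$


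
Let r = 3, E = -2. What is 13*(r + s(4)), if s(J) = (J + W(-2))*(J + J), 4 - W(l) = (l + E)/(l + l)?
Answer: 767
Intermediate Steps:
W(l) = 4 - (-2 + l)/(2*l) (W(l) = 4 - (l - 2)/(l + l) = 4 - (-2 + l)/(2*l))
s(J) = 2*J*(3 + J) (s(J) = (J + (7/2 + 1/(-2)))*(J + J) = (J + (7/2 - ½))*(2*J) = (J + 3)*(2*J) = (3 + J)*(2*J) = 2*J*(3 + J))
13*(r + s(4)) = 13*(3 + 2*4*(3 + 4)) = 13*(3 + 2*4*7) = 13*(3 + 56) = 13*59 = 767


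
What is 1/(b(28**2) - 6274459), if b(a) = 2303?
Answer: -1/6272156 ≈ -1.5943e-7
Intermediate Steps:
1/(b(28**2) - 6274459) = 1/(2303 - 6274459) = 1/(-6272156) = -1/6272156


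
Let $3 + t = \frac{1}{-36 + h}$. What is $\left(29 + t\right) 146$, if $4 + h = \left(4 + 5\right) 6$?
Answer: $\frac{26645}{7} \approx 3806.4$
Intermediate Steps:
$h = 50$ ($h = -4 + \left(4 + 5\right) 6 = -4 + 9 \cdot 6 = -4 + 54 = 50$)
$t = - \frac{41}{14}$ ($t = -3 + \frac{1}{-36 + 50} = -3 + \frac{1}{14} = - \frac{41}{14} \approx -2.9286$)
$\left(29 + t\right) 146 = \left(29 - \frac{41}{14}\right) 146 = \frac{365}{14} \cdot 146 = \frac{26645}{7}$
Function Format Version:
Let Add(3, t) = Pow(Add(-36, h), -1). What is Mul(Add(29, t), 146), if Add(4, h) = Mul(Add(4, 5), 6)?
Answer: Rational(26645, 7) ≈ 3806.4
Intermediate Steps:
h = 50 (h = Add(-4, Mul(Add(4, 5), 6)) = Add(-4, Mul(9, 6)) = Add(-4, 54) = 50)
t = Rational(-41, 14) (t = Add(-3, Pow(Add(-36, 50), -1)) = Add(-3, Pow(14, -1)) = Add(-3, Rational(1, 14)) = Rational(-41, 14) ≈ -2.9286)
Mul(Add(29, t), 146) = Mul(Add(29, Rational(-41, 14)), 146) = Mul(Rational(365, 14), 146) = Rational(26645, 7)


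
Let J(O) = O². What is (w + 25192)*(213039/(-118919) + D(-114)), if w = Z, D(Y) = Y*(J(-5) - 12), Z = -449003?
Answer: 74781873489567/118919 ≈ 6.2885e+8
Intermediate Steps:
D(Y) = 13*Y (D(Y) = Y*((-5)² - 12) = Y*(25 - 12) = Y*13 = 13*Y)
w = -449003
(w + 25192)*(213039/(-118919) + D(-114)) = (-449003 + 25192)*(213039/(-118919) + 13*(-114)) = -423811*(213039*(-1/118919) - 1482) = -423811*(-213039/118919 - 1482) = -423811*(-176450997/118919) = 74781873489567/118919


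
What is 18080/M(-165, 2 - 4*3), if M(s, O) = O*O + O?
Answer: 1808/9 ≈ 200.89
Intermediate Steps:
M(s, O) = O + O**2 (M(s, O) = O**2 + O = O + O**2)
18080/M(-165, 2 - 4*3) = 18080/(((2 - 4*3)*(1 + (2 - 4*3)))) = 18080/(((2 - 12)*(1 + (2 - 12)))) = 18080/((-10*(1 - 10))) = 18080/((-10*(-9))) = 18080/90 = 18080*(1/90) = 1808/9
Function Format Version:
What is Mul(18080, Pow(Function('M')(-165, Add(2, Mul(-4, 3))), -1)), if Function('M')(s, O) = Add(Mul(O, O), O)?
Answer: Rational(1808, 9) ≈ 200.89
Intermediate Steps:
Function('M')(s, O) = Add(O, Pow(O, 2)) (Function('M')(s, O) = Add(Pow(O, 2), O) = Add(O, Pow(O, 2)))
Mul(18080, Pow(Function('M')(-165, Add(2, Mul(-4, 3))), -1)) = Mul(18080, Pow(Mul(Add(2, Mul(-4, 3)), Add(1, Add(2, Mul(-4, 3)))), -1)) = Mul(18080, Pow(Mul(Add(2, -12), Add(1, Add(2, -12))), -1)) = Mul(18080, Pow(Mul(-10, Add(1, -10)), -1)) = Mul(18080, Pow(Mul(-10, -9), -1)) = Mul(18080, Pow(90, -1)) = Mul(18080, Rational(1, 90)) = Rational(1808, 9)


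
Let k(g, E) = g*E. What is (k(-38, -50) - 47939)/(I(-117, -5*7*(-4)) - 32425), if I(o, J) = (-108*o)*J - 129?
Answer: -46039/1736486 ≈ -0.026513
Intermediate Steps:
I(o, J) = -129 - 108*J*o (I(o, J) = -108*J*o - 129 = -129 - 108*J*o)
k(g, E) = E*g
(k(-38, -50) - 47939)/(I(-117, -5*7*(-4)) - 32425) = (-50*(-38) - 47939)/((-129 - 108*-5*7*(-4)*(-117)) - 32425) = (1900 - 47939)/((-129 - 108*(-35*(-4))*(-117)) - 32425) = -46039/((-129 - 108*140*(-117)) - 32425) = -46039/((-129 + 1769040) - 32425) = -46039/(1768911 - 32425) = -46039/1736486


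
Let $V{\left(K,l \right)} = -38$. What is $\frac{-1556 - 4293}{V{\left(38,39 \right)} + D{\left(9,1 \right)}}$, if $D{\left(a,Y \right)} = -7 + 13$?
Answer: $\frac{5849}{32} \approx 182.78$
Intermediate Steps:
$D{\left(a,Y \right)} = 6$
$\frac{-1556 - 4293}{V{\left(38,39 \right)} + D{\left(9,1 \right)}} = \frac{-1556 - 4293}{-38 + 6} = - \frac{5849}{-32} = \left(-5849\right) \left(- \frac{1}{32}\right) = \frac{5849}{32}$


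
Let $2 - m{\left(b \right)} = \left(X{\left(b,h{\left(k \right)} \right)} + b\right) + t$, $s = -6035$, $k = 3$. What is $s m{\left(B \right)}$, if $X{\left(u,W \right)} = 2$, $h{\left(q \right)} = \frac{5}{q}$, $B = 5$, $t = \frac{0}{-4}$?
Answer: $30175$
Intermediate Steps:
$t = 0$ ($t = 0 \left(- \frac{1}{4}\right) = 0$)
$m{\left(b \right)} = - b$ ($m{\left(b \right)} = 2 - \left(\left(2 + b\right) + 0\right) = 2 - \left(2 + b\right) = - b$)
$s m{\left(B \right)} = - 6035 \left(\left(-1\right) 5\right) = \left(-6035\right) \left(-5\right) = 30175$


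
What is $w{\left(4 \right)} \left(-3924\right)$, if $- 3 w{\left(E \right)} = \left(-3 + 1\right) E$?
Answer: $-10464$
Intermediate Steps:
$w{\left(E \right)} = \frac{2 E}{3}$ ($w{\left(E \right)} = - \frac{\left(-3 + 1\right) E}{3} = - \frac{\left(-2\right) E}{3} = \frac{2 E}{3}$)
$w{\left(4 \right)} \left(-3924\right) = \frac{2}{3} \cdot 4 \left(-3924\right) = \frac{8}{3} \left(-3924\right) = -10464$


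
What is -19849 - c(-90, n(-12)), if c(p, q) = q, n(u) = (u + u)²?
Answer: -20425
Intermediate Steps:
n(u) = 4*u² (n(u) = (2*u)² = 4*u²)
-19849 - c(-90, n(-12)) = -19849 - 4*(-12)² = -19849 - 4*144 = -19849 - 1*576 = -19849 - 576 = -20425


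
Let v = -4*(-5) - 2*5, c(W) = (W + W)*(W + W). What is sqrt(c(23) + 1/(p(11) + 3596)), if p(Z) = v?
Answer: sqrt(27514850982)/3606 ≈ 46.000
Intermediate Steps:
c(W) = 4*W**2 (c(W) = (2*W)*(2*W) = 4*W**2)
v = 10 (v = 20 - 10 = 10)
p(Z) = 10
sqrt(c(23) + 1/(p(11) + 3596)) = sqrt(4*23**2 + 1/(10 + 3596)) = sqrt(4*529 + 1/3606) = sqrt(2116 + 1/3606) = sqrt(7630297/3606) = sqrt(27514850982)/3606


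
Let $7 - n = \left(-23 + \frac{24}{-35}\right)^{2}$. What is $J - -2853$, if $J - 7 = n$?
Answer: $\frac{2824834}{1225} \approx 2306.0$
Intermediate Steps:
$n = - \frac{678666}{1225}$ ($n = 7 - \left(-23 + \frac{24}{-35}\right)^{2} = 7 - \left(-23 + 24 \left(- \frac{1}{35}\right)\right)^{2} = 7 - \left(-23 - \frac{24}{35}\right)^{2} = 7 - \left(- \frac{829}{35}\right)^{2} = 7 - \frac{687241}{1225} = - \frac{678666}{1225} \approx -554.01$)
$J = - \frac{670091}{1225}$ ($J = 7 - \frac{678666}{1225} = - \frac{670091}{1225} \approx -547.01$)
$J - -2853 = - \frac{670091}{1225} - -2853 = - \frac{670091}{1225} + 2853 = \frac{2824834}{1225}$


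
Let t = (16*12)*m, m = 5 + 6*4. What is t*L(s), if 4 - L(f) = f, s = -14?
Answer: 100224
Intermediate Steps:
m = 29 (m = 5 + 24 = 29)
L(f) = 4 - f
t = 5568 (t = (16*12)*29 = 192*29 = 5568)
t*L(s) = 5568*(4 - 1*(-14)) = 5568*(4 + 14) = 5568*18 = 100224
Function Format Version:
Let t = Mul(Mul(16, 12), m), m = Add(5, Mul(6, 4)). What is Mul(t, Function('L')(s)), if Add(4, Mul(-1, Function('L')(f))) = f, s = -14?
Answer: 100224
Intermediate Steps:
m = 29 (m = Add(5, 24) = 29)
Function('L')(f) = Add(4, Mul(-1, f))
t = 5568 (t = Mul(Mul(16, 12), 29) = Mul(192, 29) = 5568)
Mul(t, Function('L')(s)) = Mul(5568, Add(4, Mul(-1, -14))) = Mul(5568, Add(4, 14)) = Mul(5568, 18) = 100224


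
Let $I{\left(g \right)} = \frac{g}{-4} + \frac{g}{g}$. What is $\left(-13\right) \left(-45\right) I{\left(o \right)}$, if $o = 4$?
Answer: $0$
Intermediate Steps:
$I{\left(g \right)} = 1 - \frac{g}{4}$ ($I{\left(g \right)} = g \left(- \frac{1}{4}\right) + 1 = - \frac{g}{4} + 1 = 1 - \frac{g}{4}$)
$\left(-13\right) \left(-45\right) I{\left(o \right)} = \left(-13\right) \left(-45\right) \left(1 - 1\right) = 585 \left(1 - 1\right) = 585 \cdot 0 = 0$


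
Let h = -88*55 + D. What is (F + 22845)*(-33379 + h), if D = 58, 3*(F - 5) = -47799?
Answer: -263959637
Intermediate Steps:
F = -15928 (F = 5 + (⅓)*(-47799) = 5 - 15933 = -15928)
h = -4782 (h = -88*55 + 58 = -4840 + 58 = -4782)
(F + 22845)*(-33379 + h) = (-15928 + 22845)*(-33379 - 4782) = 6917*(-38161) = -263959637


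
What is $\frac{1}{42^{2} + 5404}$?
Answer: $\frac{1}{7168} \approx 0.00013951$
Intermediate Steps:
$\frac{1}{42^{2} + 5404} = \frac{1}{1764 + 5404} = \frac{1}{7168}$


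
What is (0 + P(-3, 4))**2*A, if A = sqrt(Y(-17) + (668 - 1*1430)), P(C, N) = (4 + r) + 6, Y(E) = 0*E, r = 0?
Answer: 100*I*sqrt(762) ≈ 2760.4*I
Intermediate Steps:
Y(E) = 0
P(C, N) = 10 (P(C, N) = (4 + 0) + 6 = 4 + 6 = 10)
A = I*sqrt(762) (A = sqrt(0 + (668 - 1*1430)) = sqrt(0 + (668 - 1430)) = sqrt(0 - 762) = sqrt(-762) = I*sqrt(762) ≈ 27.604*I)
(0 + P(-3, 4))**2*A = (0 + 10)**2*(I*sqrt(762)) = 10**2*(I*sqrt(762)) = 100*(I*sqrt(762)) = 100*I*sqrt(762)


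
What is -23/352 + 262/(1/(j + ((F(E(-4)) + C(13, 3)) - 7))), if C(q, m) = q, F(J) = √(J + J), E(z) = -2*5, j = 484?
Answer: 45189737/352 + 524*I*√5 ≈ 1.2838e+5 + 1171.7*I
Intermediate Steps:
E(z) = -10
F(J) = √2*√J (F(J) = √(2*J) = √2*√J)
-23/352 + 262/(1/(j + ((F(E(-4)) + C(13, 3)) - 7))) = -23/352 + 262/(1/(484 + ((√2*√(-10) + 13) - 7))) = -23*1/352 + 262/(1/(484 + ((√2*(I*√10) + 13) - 7))) = -23/352 + 262/(1/(484 + ((2*I*√5 + 13) - 7))) = -23/352 + 262/(1/(484 + ((13 + 2*I*√5) - 7))) = -23/352 + 262/(1/(484 + (6 + 2*I*√5))) = -23/352 + 262/(1/(490 + 2*I*√5)) = -23/352 + 262*(490 + 2*I*√5) = -23/352 + (128380 + 524*I*√5) = 45189737/352 + 524*I*√5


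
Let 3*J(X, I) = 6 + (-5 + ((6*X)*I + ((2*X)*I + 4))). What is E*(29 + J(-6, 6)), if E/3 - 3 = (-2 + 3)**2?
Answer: -784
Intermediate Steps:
E = 12 (E = 9 + 3*(-2 + 3)**2 = 9 + 3*1**2 = 9 + 3*1 = 9 + 3 = 12)
J(X, I) = 5/3 + 8*I*X/3 (J(X, I) = (6 + (-5 + ((6*X)*I + ((2*X)*I + 4))))/3 = (6 + (-5 + (6*I*X + (2*I*X + 4))))/3 = (6 + (-5 + (6*I*X + (4 + 2*I*X))))/3 = (6 + (-5 + (4 + 8*I*X)))/3 = (6 + (-1 + 8*I*X))/3 = (5 + 8*I*X)/3 = 5/3 + 8*I*X/3)
E*(29 + J(-6, 6)) = 12*(29 + (5/3 + (8/3)*6*(-6))) = 12*(29 + (5/3 - 96)) = 12*(29 - 283/3) = 12*(-196/3) = -784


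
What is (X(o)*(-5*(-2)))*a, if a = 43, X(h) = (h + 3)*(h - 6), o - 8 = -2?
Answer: 0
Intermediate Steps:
o = 6 (o = 8 - 2 = 6)
X(h) = (-6 + h)*(3 + h) (X(h) = (3 + h)*(-6 + h) = (-6 + h)*(3 + h))
(X(o)*(-5*(-2)))*a = ((-18 + 6² - 3*6)*(-5*(-2)))*43 = ((-18 + 36 - 18)*10)*43 = (0*10)*43 = 0*43 = 0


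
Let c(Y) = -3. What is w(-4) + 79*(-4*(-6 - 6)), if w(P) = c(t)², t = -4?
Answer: 3801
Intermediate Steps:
w(P) = 9 (w(P) = (-3)² = 9)
w(-4) + 79*(-4*(-6 - 6)) = 9 + 79*(-4*(-6 - 6)) = 9 + 79*(-4*(-12)) = 9 + 79*48 = 9 + 3792 = 3801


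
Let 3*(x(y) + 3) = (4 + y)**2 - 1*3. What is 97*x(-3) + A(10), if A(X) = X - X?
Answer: -1067/3 ≈ -355.67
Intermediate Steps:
x(y) = -4 + (4 + y)**2/3 (x(y) = -3 + ((4 + y)**2 - 1*3)/3 = -3 + ((4 + y)**2 - 3)/3 = -3 + (-3 + (4 + y)**2)/3 = -3 + (-1 + (4 + y)**2/3) = -4 + (4 + y)**2/3)
A(X) = 0
97*x(-3) + A(10) = 97*(-4 + (4 - 3)**2/3) + 0 = 97*(-4 + (1/3)*1**2) + 0 = 97*(-4 + (1/3)*1) + 0 = 97*(-4 + 1/3) + 0 = 97*(-11/3) + 0 = -1067/3 + 0 = -1067/3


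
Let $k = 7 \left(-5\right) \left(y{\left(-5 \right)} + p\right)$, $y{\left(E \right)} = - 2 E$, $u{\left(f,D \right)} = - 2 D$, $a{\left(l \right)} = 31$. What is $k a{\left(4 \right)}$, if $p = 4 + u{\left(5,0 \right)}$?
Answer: $-15190$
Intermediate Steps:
$p = 4$ ($p = 4 - 0 = 4 + 0 = 4$)
$k = -490$ ($k = 7 \left(-5\right) \left(\left(-2\right) \left(-5\right) + 4\right) = - 35 \left(10 + 4\right) = \left(-35\right) 14 = -490$)
$k a{\left(4 \right)} = \left(-490\right) 31 = -15190$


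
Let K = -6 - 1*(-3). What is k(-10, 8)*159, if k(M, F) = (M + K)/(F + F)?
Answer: -2067/16 ≈ -129.19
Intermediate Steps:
K = -3 (K = -6 + 3 = -3)
k(M, F) = (-3 + M)/(2*F) (k(M, F) = (M - 3)/(F + F) = (-3 + M)/((2*F)) = (-3 + M)*(1/(2*F)) = (-3 + M)/(2*F))
k(-10, 8)*159 = ((½)*(-3 - 10)/8)*159 = ((½)*(⅛)*(-13))*159 = -13/16*159 = -2067/16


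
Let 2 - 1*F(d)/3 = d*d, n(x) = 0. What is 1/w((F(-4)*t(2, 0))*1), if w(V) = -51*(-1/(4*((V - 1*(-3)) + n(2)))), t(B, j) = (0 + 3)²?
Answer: -500/17 ≈ -29.412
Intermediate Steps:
F(d) = 6 - 3*d² (F(d) = 6 - 3*d*d = 6 - 3*d²)
t(B, j) = 9 (t(B, j) = 3² = 9)
w(V) = -51/(-12 - 4*V) (w(V) = -51*(-1/(4*((V - 1*(-3)) + 0))) = -51*(-1/(4*((V + 3) + 0))) = -51*(-1/(4*((3 + V) + 0))) = -51*(-1/(4*(3 + V))) = -51/(-12 - 4*V))
1/w((F(-4)*t(2, 0))*1) = 1/(51/(4*(3 + ((6 - 3*(-4)²)*9)*1))) = 1/(51/(4*(3 + ((6 - 3*16)*9)*1))) = 1/(51/(4*(3 + ((6 - 48)*9)*1))) = 1/(51/(4*(3 - 42*9*1))) = 1/(51/(4*(3 - 378*1))) = 1/(51/(4*(3 - 378))) = 1/((51/4)/(-375)) = 1/((51/4)*(-1/375)) = 1/(-17/500) = -500/17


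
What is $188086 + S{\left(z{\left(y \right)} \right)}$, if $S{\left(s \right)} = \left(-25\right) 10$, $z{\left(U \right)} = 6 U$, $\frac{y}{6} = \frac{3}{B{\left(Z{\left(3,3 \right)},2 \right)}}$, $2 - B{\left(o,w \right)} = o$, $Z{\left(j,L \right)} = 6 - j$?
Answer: $187836$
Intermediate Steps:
$B{\left(o,w \right)} = 2 - o$
$y = -18$ ($y = 6 \frac{3}{2 - \left(6 - 3\right)} = 6 \frac{3}{2 - 3} = 6 \frac{3}{-1} = 6 \cdot 3 \left(-1\right) = 6 \left(-3\right) = -18$)
$S{\left(s \right)} = -250$
$188086 + S{\left(z{\left(y \right)} \right)} = 188086 - 250 = 187836$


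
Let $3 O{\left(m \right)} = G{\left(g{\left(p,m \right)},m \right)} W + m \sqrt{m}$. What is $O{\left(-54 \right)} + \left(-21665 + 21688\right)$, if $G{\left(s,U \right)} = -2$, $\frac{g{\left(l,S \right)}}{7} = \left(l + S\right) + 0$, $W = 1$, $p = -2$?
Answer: $\frac{67}{3} - 54 i \sqrt{6} \approx 22.333 - 132.27 i$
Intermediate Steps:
$g{\left(l,S \right)} = 7 S + 7 l$ ($g{\left(l,S \right)} = 7 \left(\left(l + S\right) + 0\right) = 7 \left(\left(S + l\right) + 0\right) = 7 \left(S + l\right) = 7 S + 7 l$)
$O{\left(m \right)} = - \frac{2}{3} + \frac{m^{\frac{3}{2}}}{3}$ ($O{\left(m \right)} = \frac{\left(-2\right) 1 + m \sqrt{m}}{3} = \frac{-2 + m^{\frac{3}{2}}}{3} = - \frac{2}{3} + \frac{m^{\frac{3}{2}}}{3}$)
$O{\left(-54 \right)} + \left(-21665 + 21688\right) = \left(- \frac{2}{3} + \frac{\left(-54\right)^{\frac{3}{2}}}{3}\right) + \left(-21665 + 21688\right) = \left(- \frac{2}{3} + \frac{\left(-162\right) i \sqrt{6}}{3}\right) + 23 = \left(- \frac{2}{3} - 54 i \sqrt{6}\right) + 23 = \frac{67}{3} - 54 i \sqrt{6}$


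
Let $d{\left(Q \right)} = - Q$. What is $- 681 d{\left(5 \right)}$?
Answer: $3405$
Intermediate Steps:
$- 681 d{\left(5 \right)} = - 681 \left(\left(-1\right) 5\right) = \left(-681\right) \left(-5\right) = 3405$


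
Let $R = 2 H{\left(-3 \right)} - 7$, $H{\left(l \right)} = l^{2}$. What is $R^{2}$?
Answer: $121$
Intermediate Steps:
$R = 11$ ($R = 2 \left(-3\right)^{2} - 7 = 2 \cdot 9 - 7 = 18 - 7 = 11$)
$R^{2} = 11^{2} = 121$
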